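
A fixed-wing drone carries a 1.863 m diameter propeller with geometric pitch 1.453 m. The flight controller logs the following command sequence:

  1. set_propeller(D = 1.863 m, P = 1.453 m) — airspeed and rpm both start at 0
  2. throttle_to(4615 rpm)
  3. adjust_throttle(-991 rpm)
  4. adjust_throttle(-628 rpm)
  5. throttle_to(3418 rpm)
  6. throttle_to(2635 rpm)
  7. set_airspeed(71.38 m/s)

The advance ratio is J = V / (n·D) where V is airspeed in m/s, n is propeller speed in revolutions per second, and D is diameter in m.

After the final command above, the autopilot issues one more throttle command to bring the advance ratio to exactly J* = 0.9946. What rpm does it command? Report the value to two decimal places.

set_propeller: D = 1.863 m, P = 1.453 m (p = P/D = 0.779925); state ← (V=0, rpm=0)
throttle_to(4615): rpm ← 4615
adjust_throttle(-991): rpm ← 4615 -991 = 3624
adjust_throttle(-628): rpm ← 3624 -628 = 2996
throttle_to(3418): rpm ← 3418
throttle_to(2635): rpm ← 2635
set_airspeed(71.38): V ← 71.38 m/s
final state: V = 71.38 m/s, rpm = 2635 → n = rpm/60 = 43.916667 rev/s
target J* = 0.9946; solve J* = V/(n·D) for n: n = V/(J*·D) = 71.38/(0.9946 × 1.863) = 38.522568 rev/s
rpm = 60·n = 2311.354098

rpm = 2311.35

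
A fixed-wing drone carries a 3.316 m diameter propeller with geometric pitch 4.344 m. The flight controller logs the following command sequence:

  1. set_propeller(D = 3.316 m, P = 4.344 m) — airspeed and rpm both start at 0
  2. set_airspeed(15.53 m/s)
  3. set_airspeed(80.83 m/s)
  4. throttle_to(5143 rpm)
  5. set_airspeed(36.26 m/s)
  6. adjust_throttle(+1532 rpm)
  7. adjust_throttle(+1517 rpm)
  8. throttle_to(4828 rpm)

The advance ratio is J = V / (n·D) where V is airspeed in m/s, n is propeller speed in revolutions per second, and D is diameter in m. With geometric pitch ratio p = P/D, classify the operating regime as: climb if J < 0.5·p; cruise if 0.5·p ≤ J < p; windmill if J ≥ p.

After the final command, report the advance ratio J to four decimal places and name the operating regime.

J = 0.1359, regime = climb

set_propeller: D = 3.316 m, P = 4.344 m (p = P/D = 1.310012); state ← (V=0, rpm=0)
set_airspeed(15.53): V ← 15.53 m/s
set_airspeed(80.83): V ← 80.83 m/s
throttle_to(5143): rpm ← 5143
set_airspeed(36.26): V ← 36.26 m/s
adjust_throttle(+1532): rpm ← 5143 +1532 = 6675
adjust_throttle(+1517): rpm ← 6675 +1517 = 8192
throttle_to(4828): rpm ← 4828
final state: V = 36.26 m/s, rpm = 4828 → n = rpm/60 = 80.466667 rev/s
J = V / (n·D) = 36.26 / (80.466667 × 3.316) = 0.135893
regime bands: climb J<0.6550 | cruise [0.6550, 1.3100) | windmill J≥1.3100
J = 0.1359 → climb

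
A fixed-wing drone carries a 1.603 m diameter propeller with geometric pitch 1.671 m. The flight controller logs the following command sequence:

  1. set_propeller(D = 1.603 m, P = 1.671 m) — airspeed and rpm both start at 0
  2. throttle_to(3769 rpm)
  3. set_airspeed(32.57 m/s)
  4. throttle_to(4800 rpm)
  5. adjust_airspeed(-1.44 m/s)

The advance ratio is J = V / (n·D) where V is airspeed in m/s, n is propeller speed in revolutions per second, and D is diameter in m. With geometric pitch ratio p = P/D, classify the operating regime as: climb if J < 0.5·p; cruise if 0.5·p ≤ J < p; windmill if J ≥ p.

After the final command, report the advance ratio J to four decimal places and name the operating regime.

J = 0.2427, regime = climb

set_propeller: D = 1.603 m, P = 1.671 m (p = P/D = 1.042420); state ← (V=0, rpm=0)
throttle_to(3769): rpm ← 3769
set_airspeed(32.57): V ← 32.57 m/s
throttle_to(4800): rpm ← 4800
adjust_airspeed(-1.44): V ← 32.57 -1.44 = 31.13 m/s
final state: V = 31.13 m/s, rpm = 4800 → n = rpm/60 = 80.000000 rev/s
J = V / (n·D) = 31.13 / (80.000000 × 1.603) = 0.242748
regime bands: climb J<0.5212 | cruise [0.5212, 1.0424) | windmill J≥1.0424
J = 0.2427 → climb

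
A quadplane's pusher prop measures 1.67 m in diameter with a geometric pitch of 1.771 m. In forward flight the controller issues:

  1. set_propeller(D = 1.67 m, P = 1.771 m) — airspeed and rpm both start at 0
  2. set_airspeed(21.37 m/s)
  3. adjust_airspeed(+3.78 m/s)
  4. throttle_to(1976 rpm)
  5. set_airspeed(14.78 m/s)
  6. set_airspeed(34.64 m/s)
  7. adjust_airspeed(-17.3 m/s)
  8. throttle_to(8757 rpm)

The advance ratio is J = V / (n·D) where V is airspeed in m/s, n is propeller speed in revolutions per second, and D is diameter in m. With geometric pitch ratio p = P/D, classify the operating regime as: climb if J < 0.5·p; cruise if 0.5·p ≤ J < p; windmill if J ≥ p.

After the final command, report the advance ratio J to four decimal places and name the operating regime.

J = 0.0711, regime = climb

set_propeller: D = 1.67 m, P = 1.771 m (p = P/D = 1.060479); state ← (V=0, rpm=0)
set_airspeed(21.37): V ← 21.37 m/s
adjust_airspeed(+3.78): V ← 21.37 +3.78 = 25.15 m/s
throttle_to(1976): rpm ← 1976
set_airspeed(14.78): V ← 14.78 m/s
set_airspeed(34.64): V ← 34.64 m/s
adjust_airspeed(-17.3): V ← 34.64 -17.3 = 17.34 m/s
throttle_to(8757): rpm ← 8757
final state: V = 17.34 m/s, rpm = 8757 → n = rpm/60 = 145.950000 rev/s
J = V / (n·D) = 17.34 / (145.950000 × 1.67) = 0.071142
regime bands: climb J<0.5302 | cruise [0.5302, 1.0605) | windmill J≥1.0605
J = 0.0711 → climb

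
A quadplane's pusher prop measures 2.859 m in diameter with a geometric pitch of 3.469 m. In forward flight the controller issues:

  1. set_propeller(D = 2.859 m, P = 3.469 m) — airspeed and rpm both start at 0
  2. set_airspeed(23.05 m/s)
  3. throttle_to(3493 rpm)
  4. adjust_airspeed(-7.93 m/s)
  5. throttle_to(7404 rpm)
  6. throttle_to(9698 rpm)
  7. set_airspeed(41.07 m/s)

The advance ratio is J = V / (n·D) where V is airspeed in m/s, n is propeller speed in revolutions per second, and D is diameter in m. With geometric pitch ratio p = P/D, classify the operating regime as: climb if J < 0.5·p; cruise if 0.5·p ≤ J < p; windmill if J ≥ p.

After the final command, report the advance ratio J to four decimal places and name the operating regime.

set_propeller: D = 2.859 m, P = 3.469 m (p = P/D = 1.213361); state ← (V=0, rpm=0)
set_airspeed(23.05): V ← 23.05 m/s
throttle_to(3493): rpm ← 3493
adjust_airspeed(-7.93): V ← 23.05 -7.93 = 15.12 m/s
throttle_to(7404): rpm ← 7404
throttle_to(9698): rpm ← 9698
set_airspeed(41.07): V ← 41.07 m/s
final state: V = 41.07 m/s, rpm = 9698 → n = rpm/60 = 161.633333 rev/s
J = V / (n·D) = 41.07 / (161.633333 × 2.859) = 0.088875
regime bands: climb J<0.6067 | cruise [0.6067, 1.2134) | windmill J≥1.2134
J = 0.0889 → climb

J = 0.0889, regime = climb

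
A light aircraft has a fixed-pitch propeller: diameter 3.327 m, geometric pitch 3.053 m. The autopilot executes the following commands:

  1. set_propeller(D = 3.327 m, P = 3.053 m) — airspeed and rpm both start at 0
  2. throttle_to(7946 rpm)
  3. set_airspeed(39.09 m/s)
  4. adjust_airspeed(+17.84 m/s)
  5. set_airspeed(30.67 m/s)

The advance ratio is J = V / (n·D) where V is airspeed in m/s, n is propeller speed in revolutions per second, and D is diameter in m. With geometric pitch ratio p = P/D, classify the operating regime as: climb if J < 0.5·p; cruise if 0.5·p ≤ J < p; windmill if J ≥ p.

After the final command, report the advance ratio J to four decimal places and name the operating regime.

J = 0.0696, regime = climb

set_propeller: D = 3.327 m, P = 3.053 m (p = P/D = 0.917644); state ← (V=0, rpm=0)
throttle_to(7946): rpm ← 7946
set_airspeed(39.09): V ← 39.09 m/s
adjust_airspeed(+17.84): V ← 39.09 +17.84 = 56.93 m/s
set_airspeed(30.67): V ← 30.67 m/s
final state: V = 30.67 m/s, rpm = 7946 → n = rpm/60 = 132.433333 rev/s
J = V / (n·D) = 30.67 / (132.433333 × 3.327) = 0.069609
regime bands: climb J<0.4588 | cruise [0.4588, 0.9176) | windmill J≥0.9176
J = 0.0696 → climb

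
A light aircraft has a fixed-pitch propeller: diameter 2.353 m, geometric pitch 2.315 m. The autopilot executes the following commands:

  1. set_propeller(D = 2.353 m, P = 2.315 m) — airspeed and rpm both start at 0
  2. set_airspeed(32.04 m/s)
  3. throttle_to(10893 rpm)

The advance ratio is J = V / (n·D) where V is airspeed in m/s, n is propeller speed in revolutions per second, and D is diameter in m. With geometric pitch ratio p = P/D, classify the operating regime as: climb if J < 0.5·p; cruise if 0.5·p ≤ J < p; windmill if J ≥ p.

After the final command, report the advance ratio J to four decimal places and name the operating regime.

set_propeller: D = 2.353 m, P = 2.315 m (p = P/D = 0.983850); state ← (V=0, rpm=0)
set_airspeed(32.04): V ← 32.04 m/s
throttle_to(10893): rpm ← 10893
final state: V = 32.04 m/s, rpm = 10893 → n = rpm/60 = 181.550000 rev/s
J = V / (n·D) = 32.04 / (181.550000 × 2.353) = 0.075002
regime bands: climb J<0.4919 | cruise [0.4919, 0.9839) | windmill J≥0.9839
J = 0.0750 → climb

J = 0.0750, regime = climb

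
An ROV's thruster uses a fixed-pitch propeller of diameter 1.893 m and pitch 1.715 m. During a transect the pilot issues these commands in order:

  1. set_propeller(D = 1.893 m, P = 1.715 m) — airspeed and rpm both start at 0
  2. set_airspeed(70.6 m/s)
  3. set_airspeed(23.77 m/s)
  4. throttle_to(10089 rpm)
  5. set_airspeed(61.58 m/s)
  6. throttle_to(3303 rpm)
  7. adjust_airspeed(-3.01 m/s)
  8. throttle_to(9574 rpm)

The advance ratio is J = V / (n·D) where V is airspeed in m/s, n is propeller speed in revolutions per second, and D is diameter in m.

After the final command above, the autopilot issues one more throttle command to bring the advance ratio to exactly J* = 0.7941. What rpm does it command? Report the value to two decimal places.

set_propeller: D = 1.893 m, P = 1.715 m (p = P/D = 0.905969); state ← (V=0, rpm=0)
set_airspeed(70.6): V ← 70.6 m/s
set_airspeed(23.77): V ← 23.77 m/s
throttle_to(10089): rpm ← 10089
set_airspeed(61.58): V ← 61.58 m/s
throttle_to(3303): rpm ← 3303
adjust_airspeed(-3.01): V ← 61.58 -3.01 = 58.57 m/s
throttle_to(9574): rpm ← 9574
final state: V = 58.57 m/s, rpm = 9574 → n = rpm/60 = 159.566667 rev/s
target J* = 0.7941; solve J* = V/(n·D) for n: n = V/(J*·D) = 58.57/(0.7941 × 1.893) = 38.962733 rev/s
rpm = 60·n = 2337.763989

rpm = 2337.76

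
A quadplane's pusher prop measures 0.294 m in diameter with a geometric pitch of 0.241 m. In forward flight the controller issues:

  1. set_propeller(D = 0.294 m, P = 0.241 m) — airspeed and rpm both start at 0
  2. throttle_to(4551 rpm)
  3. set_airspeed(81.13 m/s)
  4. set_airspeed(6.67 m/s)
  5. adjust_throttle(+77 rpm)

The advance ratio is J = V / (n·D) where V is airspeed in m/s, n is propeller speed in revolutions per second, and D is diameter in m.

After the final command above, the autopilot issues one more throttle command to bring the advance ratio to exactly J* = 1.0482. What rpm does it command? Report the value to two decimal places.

set_propeller: D = 0.294 m, P = 0.241 m (p = P/D = 0.819728); state ← (V=0, rpm=0)
throttle_to(4551): rpm ← 4551
set_airspeed(81.13): V ← 81.13 m/s
set_airspeed(6.67): V ← 6.67 m/s
adjust_throttle(+77): rpm ← 4551 +77 = 4628
final state: V = 6.67 m/s, rpm = 4628 → n = rpm/60 = 77.133333 rev/s
target J* = 1.0482; solve J* = V/(n·D) for n: n = V/(J*·D) = 6.67/(1.0482 × 0.294) = 21.643842 rev/s
rpm = 60·n = 1298.630500

rpm = 1298.63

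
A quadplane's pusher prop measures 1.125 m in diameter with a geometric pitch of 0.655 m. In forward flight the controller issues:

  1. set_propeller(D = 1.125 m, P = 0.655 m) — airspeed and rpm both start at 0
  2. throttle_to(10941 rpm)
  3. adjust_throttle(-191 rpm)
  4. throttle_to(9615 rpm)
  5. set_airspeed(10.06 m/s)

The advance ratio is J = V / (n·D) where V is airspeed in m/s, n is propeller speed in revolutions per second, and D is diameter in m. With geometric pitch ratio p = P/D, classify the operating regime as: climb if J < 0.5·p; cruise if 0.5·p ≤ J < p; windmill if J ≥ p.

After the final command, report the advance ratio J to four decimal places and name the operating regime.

set_propeller: D = 1.125 m, P = 0.655 m (p = P/D = 0.582222); state ← (V=0, rpm=0)
throttle_to(10941): rpm ← 10941
adjust_throttle(-191): rpm ← 10941 -191 = 10750
throttle_to(9615): rpm ← 9615
set_airspeed(10.06): V ← 10.06 m/s
final state: V = 10.06 m/s, rpm = 9615 → n = rpm/60 = 160.250000 rev/s
J = V / (n·D) = 10.06 / (160.250000 × 1.125) = 0.055802
regime bands: climb J<0.2911 | cruise [0.2911, 0.5822) | windmill J≥0.5822
J = 0.0558 → climb

J = 0.0558, regime = climb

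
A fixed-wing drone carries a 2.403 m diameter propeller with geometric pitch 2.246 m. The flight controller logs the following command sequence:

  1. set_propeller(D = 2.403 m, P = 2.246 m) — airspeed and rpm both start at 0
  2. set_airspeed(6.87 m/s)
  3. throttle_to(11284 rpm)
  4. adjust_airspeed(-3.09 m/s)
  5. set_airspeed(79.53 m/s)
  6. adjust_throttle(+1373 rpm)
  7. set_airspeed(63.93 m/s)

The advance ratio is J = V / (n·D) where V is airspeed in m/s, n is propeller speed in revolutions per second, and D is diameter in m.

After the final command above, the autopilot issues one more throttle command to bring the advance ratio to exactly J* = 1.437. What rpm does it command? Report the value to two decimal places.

set_propeller: D = 2.403 m, P = 2.246 m (p = P/D = 0.934665); state ← (V=0, rpm=0)
set_airspeed(6.87): V ← 6.87 m/s
throttle_to(11284): rpm ← 11284
adjust_airspeed(-3.09): V ← 6.87 -3.09 = 3.78 m/s
set_airspeed(79.53): V ← 79.53 m/s
adjust_throttle(+1373): rpm ← 11284 +1373 = 12657
set_airspeed(63.93): V ← 63.93 m/s
final state: V = 63.93 m/s, rpm = 12657 → n = rpm/60 = 210.950000 rev/s
target J* = 1.437; solve J* = V/(n·D) for n: n = V/(J*·D) = 63.93/(1.437 × 2.403) = 18.513740 rev/s
rpm = 60·n = 1110.824413

rpm = 1110.82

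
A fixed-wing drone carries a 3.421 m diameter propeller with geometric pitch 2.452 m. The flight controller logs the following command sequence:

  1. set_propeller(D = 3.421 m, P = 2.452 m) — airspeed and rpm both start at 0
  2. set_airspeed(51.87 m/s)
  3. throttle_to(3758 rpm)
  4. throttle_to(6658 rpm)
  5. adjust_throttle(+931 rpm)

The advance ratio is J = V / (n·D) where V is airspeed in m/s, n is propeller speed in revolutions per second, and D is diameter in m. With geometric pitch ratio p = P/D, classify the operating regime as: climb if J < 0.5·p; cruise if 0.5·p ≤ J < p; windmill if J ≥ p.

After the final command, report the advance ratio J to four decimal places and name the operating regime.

J = 0.1199, regime = climb

set_propeller: D = 3.421 m, P = 2.452 m (p = P/D = 0.716749); state ← (V=0, rpm=0)
set_airspeed(51.87): V ← 51.87 m/s
throttle_to(3758): rpm ← 3758
throttle_to(6658): rpm ← 6658
adjust_throttle(+931): rpm ← 6658 +931 = 7589
final state: V = 51.87 m/s, rpm = 7589 → n = rpm/60 = 126.483333 rev/s
J = V / (n·D) = 51.87 / (126.483333 × 3.421) = 0.119875
regime bands: climb J<0.3584 | cruise [0.3584, 0.7167) | windmill J≥0.7167
J = 0.1199 → climb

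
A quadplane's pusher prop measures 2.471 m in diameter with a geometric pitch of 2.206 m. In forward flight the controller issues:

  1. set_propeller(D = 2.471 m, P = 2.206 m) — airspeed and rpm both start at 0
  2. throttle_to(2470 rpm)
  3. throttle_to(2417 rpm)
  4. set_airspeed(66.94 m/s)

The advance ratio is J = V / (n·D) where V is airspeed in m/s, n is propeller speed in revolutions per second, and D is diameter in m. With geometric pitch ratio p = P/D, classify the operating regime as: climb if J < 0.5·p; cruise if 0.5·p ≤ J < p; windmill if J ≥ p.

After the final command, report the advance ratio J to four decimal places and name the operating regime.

set_propeller: D = 2.471 m, P = 2.206 m (p = P/D = 0.892756); state ← (V=0, rpm=0)
throttle_to(2470): rpm ← 2470
throttle_to(2417): rpm ← 2417
set_airspeed(66.94): V ← 66.94 m/s
final state: V = 66.94 m/s, rpm = 2417 → n = rpm/60 = 40.283333 rev/s
J = V / (n·D) = 66.94 / (40.283333 × 2.471) = 0.672493
regime bands: climb J<0.4464 | cruise [0.4464, 0.8928) | windmill J≥0.8928
J = 0.6725 → cruise

J = 0.6725, regime = cruise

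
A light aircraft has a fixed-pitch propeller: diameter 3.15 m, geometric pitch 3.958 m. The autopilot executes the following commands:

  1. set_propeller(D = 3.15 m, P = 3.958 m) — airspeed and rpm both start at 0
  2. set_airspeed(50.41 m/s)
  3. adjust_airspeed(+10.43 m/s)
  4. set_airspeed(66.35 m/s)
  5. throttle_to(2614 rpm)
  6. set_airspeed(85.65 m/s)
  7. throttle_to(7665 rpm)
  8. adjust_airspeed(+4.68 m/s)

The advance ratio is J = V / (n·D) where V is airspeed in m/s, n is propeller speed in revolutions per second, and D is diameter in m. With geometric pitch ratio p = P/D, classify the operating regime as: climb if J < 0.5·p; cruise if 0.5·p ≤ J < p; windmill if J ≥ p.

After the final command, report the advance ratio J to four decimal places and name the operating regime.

J = 0.2245, regime = climb

set_propeller: D = 3.15 m, P = 3.958 m (p = P/D = 1.256508); state ← (V=0, rpm=0)
set_airspeed(50.41): V ← 50.41 m/s
adjust_airspeed(+10.43): V ← 50.41 +10.43 = 60.84 m/s
set_airspeed(66.35): V ← 66.35 m/s
throttle_to(2614): rpm ← 2614
set_airspeed(85.65): V ← 85.65 m/s
throttle_to(7665): rpm ← 7665
adjust_airspeed(+4.68): V ← 85.65 +4.68 = 90.33 m/s
final state: V = 90.33 m/s, rpm = 7665 → n = rpm/60 = 127.750000 rev/s
J = V / (n·D) = 90.33 / (127.750000 × 3.15) = 0.224471
regime bands: climb J<0.6283 | cruise [0.6283, 1.2565) | windmill J≥1.2565
J = 0.2245 → climb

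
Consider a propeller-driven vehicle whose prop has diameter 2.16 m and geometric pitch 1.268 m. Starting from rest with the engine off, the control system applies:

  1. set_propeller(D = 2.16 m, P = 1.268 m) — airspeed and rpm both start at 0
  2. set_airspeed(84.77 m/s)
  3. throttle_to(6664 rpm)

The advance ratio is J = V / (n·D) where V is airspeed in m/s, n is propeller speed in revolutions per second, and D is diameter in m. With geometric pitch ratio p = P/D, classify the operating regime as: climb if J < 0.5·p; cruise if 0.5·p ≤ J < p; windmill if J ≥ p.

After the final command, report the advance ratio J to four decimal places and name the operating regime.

J = 0.3533, regime = cruise

set_propeller: D = 2.16 m, P = 1.268 m (p = P/D = 0.587037); state ← (V=0, rpm=0)
set_airspeed(84.77): V ← 84.77 m/s
throttle_to(6664): rpm ← 6664
final state: V = 84.77 m/s, rpm = 6664 → n = rpm/60 = 111.066667 rev/s
J = V / (n·D) = 84.77 / (111.066667 × 2.16) = 0.353350
regime bands: climb J<0.2935 | cruise [0.2935, 0.5870) | windmill J≥0.5870
J = 0.3533 → cruise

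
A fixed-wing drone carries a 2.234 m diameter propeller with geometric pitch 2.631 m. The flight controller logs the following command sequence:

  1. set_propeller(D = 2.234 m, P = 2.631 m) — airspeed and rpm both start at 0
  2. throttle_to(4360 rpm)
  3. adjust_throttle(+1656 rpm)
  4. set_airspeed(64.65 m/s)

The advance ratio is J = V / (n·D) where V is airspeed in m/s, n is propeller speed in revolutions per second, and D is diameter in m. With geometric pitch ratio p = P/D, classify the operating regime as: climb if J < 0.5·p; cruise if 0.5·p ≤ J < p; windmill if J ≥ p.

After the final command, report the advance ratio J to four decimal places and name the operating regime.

set_propeller: D = 2.234 m, P = 2.631 m (p = P/D = 1.177708); state ← (V=0, rpm=0)
throttle_to(4360): rpm ← 4360
adjust_throttle(+1656): rpm ← 4360 +1656 = 6016
set_airspeed(64.65): V ← 64.65 m/s
final state: V = 64.65 m/s, rpm = 6016 → n = rpm/60 = 100.266667 rev/s
J = V / (n·D) = 64.65 / (100.266667 × 2.234) = 0.288622
regime bands: climb J<0.5889 | cruise [0.5889, 1.1777) | windmill J≥1.1777
J = 0.2886 → climb

J = 0.2886, regime = climb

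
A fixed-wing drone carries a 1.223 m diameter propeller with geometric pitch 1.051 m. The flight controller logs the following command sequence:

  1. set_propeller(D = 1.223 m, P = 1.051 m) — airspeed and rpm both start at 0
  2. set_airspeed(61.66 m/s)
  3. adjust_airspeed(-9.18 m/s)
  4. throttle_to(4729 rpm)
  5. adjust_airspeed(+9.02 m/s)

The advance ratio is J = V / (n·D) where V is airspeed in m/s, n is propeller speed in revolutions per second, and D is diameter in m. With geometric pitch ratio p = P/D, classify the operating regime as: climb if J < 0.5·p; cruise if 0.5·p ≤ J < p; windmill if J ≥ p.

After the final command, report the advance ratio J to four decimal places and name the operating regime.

J = 0.6380, regime = cruise

set_propeller: D = 1.223 m, P = 1.051 m (p = P/D = 0.859362); state ← (V=0, rpm=0)
set_airspeed(61.66): V ← 61.66 m/s
adjust_airspeed(-9.18): V ← 61.66 -9.18 = 52.48 m/s
throttle_to(4729): rpm ← 4729
adjust_airspeed(+9.02): V ← 52.48 +9.02 = 61.5 m/s
final state: V = 61.5 m/s, rpm = 4729 → n = rpm/60 = 78.816667 rev/s
J = V / (n·D) = 61.5 / (78.816667 × 1.223) = 0.638015
regime bands: climb J<0.4297 | cruise [0.4297, 0.8594) | windmill J≥0.8594
J = 0.6380 → cruise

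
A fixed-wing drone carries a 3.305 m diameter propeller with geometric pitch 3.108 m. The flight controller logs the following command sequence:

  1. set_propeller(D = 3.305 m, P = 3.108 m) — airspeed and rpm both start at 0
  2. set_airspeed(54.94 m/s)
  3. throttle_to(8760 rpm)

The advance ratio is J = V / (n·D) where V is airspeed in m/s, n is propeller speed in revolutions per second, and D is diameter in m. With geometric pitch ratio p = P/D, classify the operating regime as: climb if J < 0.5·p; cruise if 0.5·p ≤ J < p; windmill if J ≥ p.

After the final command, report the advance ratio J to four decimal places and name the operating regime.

set_propeller: D = 3.305 m, P = 3.108 m (p = P/D = 0.940393); state ← (V=0, rpm=0)
set_airspeed(54.94): V ← 54.94 m/s
throttle_to(8760): rpm ← 8760
final state: V = 54.94 m/s, rpm = 8760 → n = rpm/60 = 146.000000 rev/s
J = V / (n·D) = 54.94 / (146.000000 × 3.305) = 0.113858
regime bands: climb J<0.4702 | cruise [0.4702, 0.9404) | windmill J≥0.9404
J = 0.1139 → climb

J = 0.1139, regime = climb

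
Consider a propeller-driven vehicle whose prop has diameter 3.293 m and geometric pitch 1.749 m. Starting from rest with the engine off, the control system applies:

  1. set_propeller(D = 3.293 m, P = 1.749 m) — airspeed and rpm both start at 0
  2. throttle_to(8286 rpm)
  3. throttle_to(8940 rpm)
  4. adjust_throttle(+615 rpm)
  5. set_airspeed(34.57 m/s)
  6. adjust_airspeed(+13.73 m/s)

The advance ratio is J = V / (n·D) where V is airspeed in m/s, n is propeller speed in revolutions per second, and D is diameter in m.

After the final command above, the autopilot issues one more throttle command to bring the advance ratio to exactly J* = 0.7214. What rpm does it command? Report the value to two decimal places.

rpm = 1219.92

set_propeller: D = 3.293 m, P = 1.749 m (p = P/D = 0.531127); state ← (V=0, rpm=0)
throttle_to(8286): rpm ← 8286
throttle_to(8940): rpm ← 8940
adjust_throttle(+615): rpm ← 8940 +615 = 9555
set_airspeed(34.57): V ← 34.57 m/s
adjust_airspeed(+13.73): V ← 34.57 +13.73 = 48.3 m/s
final state: V = 48.3 m/s, rpm = 9555 → n = rpm/60 = 159.250000 rev/s
target J* = 0.7214; solve J* = V/(n·D) for n: n = V/(J*·D) = 48.3/(0.7214 × 3.293) = 20.331961 rev/s
rpm = 60·n = 1219.917643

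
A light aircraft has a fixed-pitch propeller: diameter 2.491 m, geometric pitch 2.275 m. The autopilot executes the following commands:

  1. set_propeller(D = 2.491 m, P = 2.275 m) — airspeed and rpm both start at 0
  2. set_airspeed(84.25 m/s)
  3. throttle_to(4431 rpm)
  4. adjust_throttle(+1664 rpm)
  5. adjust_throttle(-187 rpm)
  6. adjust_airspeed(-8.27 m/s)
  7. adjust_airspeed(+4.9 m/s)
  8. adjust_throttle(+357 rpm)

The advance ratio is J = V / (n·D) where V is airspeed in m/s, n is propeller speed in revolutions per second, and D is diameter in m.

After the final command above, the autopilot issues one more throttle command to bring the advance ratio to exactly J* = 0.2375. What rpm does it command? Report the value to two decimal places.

rpm = 8202.67

set_propeller: D = 2.491 m, P = 2.275 m (p = P/D = 0.913288); state ← (V=0, rpm=0)
set_airspeed(84.25): V ← 84.25 m/s
throttle_to(4431): rpm ← 4431
adjust_throttle(+1664): rpm ← 4431 +1664 = 6095
adjust_throttle(-187): rpm ← 6095 -187 = 5908
adjust_airspeed(-8.27): V ← 84.25 -8.27 = 75.98 m/s
adjust_airspeed(+4.9): V ← 75.98 +4.9 = 80.88 m/s
adjust_throttle(+357): rpm ← 5908 +357 = 6265
final state: V = 80.88 m/s, rpm = 6265 → n = rpm/60 = 104.416667 rev/s
target J* = 0.2375; solve J* = V/(n·D) for n: n = V/(J*·D) = 80.88/(0.2375 × 2.491) = 136.711107 rev/s
rpm = 60·n = 8202.666441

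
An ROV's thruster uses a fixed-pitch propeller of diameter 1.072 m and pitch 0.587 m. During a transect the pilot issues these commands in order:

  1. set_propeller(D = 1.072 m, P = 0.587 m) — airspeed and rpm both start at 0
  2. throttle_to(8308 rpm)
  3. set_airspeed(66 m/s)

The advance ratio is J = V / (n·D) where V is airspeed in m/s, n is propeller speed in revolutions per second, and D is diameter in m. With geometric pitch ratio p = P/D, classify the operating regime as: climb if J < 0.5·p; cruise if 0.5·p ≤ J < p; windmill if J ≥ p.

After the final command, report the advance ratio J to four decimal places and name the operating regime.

J = 0.4446, regime = cruise

set_propeller: D = 1.072 m, P = 0.587 m (p = P/D = 0.547575); state ← (V=0, rpm=0)
throttle_to(8308): rpm ← 8308
set_airspeed(66): V ← 66 m/s
final state: V = 66 m/s, rpm = 8308 → n = rpm/60 = 138.466667 rev/s
J = V / (n·D) = 66 / (138.466667 × 1.072) = 0.444635
regime bands: climb J<0.2738 | cruise [0.2738, 0.5476) | windmill J≥0.5476
J = 0.4446 → cruise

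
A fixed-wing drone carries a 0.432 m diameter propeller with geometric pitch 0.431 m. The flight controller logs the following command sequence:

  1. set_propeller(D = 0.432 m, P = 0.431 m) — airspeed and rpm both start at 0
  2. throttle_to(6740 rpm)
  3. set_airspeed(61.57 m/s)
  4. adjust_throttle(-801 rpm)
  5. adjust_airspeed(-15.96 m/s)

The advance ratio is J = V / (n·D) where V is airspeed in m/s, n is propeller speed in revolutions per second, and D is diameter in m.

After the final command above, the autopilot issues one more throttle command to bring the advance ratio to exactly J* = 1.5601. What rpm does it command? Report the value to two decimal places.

rpm = 4060.46

set_propeller: D = 0.432 m, P = 0.431 m (p = P/D = 0.997685); state ← (V=0, rpm=0)
throttle_to(6740): rpm ← 6740
set_airspeed(61.57): V ← 61.57 m/s
adjust_throttle(-801): rpm ← 6740 -801 = 5939
adjust_airspeed(-15.96): V ← 61.57 -15.96 = 45.61 m/s
final state: V = 45.61 m/s, rpm = 5939 → n = rpm/60 = 98.983333 rev/s
target J* = 1.5601; solve J* = V/(n·D) for n: n = V/(J*·D) = 45.61/(1.5601 × 0.432) = 67.674318 rev/s
rpm = 60·n = 4060.459087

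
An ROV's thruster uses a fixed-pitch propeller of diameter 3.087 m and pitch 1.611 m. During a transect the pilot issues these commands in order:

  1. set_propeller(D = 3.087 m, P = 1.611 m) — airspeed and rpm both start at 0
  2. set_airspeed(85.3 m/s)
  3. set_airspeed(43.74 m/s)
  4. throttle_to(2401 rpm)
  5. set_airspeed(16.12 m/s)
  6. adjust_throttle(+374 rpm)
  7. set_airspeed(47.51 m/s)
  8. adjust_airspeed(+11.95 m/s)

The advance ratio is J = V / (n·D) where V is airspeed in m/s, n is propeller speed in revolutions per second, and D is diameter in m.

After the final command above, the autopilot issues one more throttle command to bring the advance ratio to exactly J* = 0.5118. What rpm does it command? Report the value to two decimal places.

set_propeller: D = 3.087 m, P = 1.611 m (p = P/D = 0.521866); state ← (V=0, rpm=0)
set_airspeed(85.3): V ← 85.3 m/s
set_airspeed(43.74): V ← 43.74 m/s
throttle_to(2401): rpm ← 2401
set_airspeed(16.12): V ← 16.12 m/s
adjust_throttle(+374): rpm ← 2401 +374 = 2775
set_airspeed(47.51): V ← 47.51 m/s
adjust_airspeed(+11.95): V ← 47.51 +11.95 = 59.46 m/s
final state: V = 59.46 m/s, rpm = 2775 → n = rpm/60 = 46.250000 rev/s
target J* = 0.5118; solve J* = V/(n·D) for n: n = V/(J*·D) = 59.46/(0.5118 × 3.087) = 37.634660 rev/s
rpm = 60·n = 2258.079584

rpm = 2258.08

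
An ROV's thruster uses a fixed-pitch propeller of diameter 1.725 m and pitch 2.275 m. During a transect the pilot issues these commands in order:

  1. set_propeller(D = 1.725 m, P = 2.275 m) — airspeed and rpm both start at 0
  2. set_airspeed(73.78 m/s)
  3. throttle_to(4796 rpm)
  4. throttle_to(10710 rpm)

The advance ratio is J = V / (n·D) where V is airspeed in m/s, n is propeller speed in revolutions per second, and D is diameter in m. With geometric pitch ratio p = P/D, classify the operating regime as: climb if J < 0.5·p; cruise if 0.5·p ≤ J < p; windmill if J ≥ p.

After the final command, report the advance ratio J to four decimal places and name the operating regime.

J = 0.2396, regime = climb

set_propeller: D = 1.725 m, P = 2.275 m (p = P/D = 1.318841); state ← (V=0, rpm=0)
set_airspeed(73.78): V ← 73.78 m/s
throttle_to(4796): rpm ← 4796
throttle_to(10710): rpm ← 10710
final state: V = 73.78 m/s, rpm = 10710 → n = rpm/60 = 178.500000 rev/s
J = V / (n·D) = 73.78 / (178.500000 × 1.725) = 0.239614
regime bands: climb J<0.6594 | cruise [0.6594, 1.3188) | windmill J≥1.3188
J = 0.2396 → climb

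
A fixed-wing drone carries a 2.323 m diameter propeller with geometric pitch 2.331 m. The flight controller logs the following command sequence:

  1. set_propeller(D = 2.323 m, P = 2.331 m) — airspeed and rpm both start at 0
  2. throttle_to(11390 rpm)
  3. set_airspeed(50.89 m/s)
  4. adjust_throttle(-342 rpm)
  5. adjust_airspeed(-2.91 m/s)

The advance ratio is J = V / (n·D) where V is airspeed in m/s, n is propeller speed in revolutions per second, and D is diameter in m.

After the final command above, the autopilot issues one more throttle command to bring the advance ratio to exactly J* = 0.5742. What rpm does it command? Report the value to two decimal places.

rpm = 2158.24

set_propeller: D = 2.323 m, P = 2.331 m (p = P/D = 1.003444); state ← (V=0, rpm=0)
throttle_to(11390): rpm ← 11390
set_airspeed(50.89): V ← 50.89 m/s
adjust_throttle(-342): rpm ← 11390 -342 = 11048
adjust_airspeed(-2.91): V ← 50.89 -2.91 = 47.98 m/s
final state: V = 47.98 m/s, rpm = 11048 → n = rpm/60 = 184.133333 rev/s
target J* = 0.5742; solve J* = V/(n·D) for n: n = V/(J*·D) = 47.98/(0.5742 × 2.323) = 35.970614 rev/s
rpm = 60·n = 2158.236813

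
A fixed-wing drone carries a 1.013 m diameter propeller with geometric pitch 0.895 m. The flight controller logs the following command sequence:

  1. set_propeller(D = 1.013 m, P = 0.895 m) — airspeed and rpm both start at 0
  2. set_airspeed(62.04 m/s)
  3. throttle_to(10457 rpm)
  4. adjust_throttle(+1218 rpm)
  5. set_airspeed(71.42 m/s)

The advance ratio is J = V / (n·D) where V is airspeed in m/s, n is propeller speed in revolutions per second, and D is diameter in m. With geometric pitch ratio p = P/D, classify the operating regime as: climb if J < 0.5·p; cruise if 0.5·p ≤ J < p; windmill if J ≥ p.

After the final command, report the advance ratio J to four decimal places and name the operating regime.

set_propeller: D = 1.013 m, P = 0.895 m (p = P/D = 0.883514); state ← (V=0, rpm=0)
set_airspeed(62.04): V ← 62.04 m/s
throttle_to(10457): rpm ← 10457
adjust_throttle(+1218): rpm ← 10457 +1218 = 11675
set_airspeed(71.42): V ← 71.42 m/s
final state: V = 71.42 m/s, rpm = 11675 → n = rpm/60 = 194.583333 rev/s
J = V / (n·D) = 71.42 / (194.583333 × 1.013) = 0.362330
regime bands: climb J<0.4418 | cruise [0.4418, 0.8835) | windmill J≥0.8835
J = 0.3623 → climb

J = 0.3623, regime = climb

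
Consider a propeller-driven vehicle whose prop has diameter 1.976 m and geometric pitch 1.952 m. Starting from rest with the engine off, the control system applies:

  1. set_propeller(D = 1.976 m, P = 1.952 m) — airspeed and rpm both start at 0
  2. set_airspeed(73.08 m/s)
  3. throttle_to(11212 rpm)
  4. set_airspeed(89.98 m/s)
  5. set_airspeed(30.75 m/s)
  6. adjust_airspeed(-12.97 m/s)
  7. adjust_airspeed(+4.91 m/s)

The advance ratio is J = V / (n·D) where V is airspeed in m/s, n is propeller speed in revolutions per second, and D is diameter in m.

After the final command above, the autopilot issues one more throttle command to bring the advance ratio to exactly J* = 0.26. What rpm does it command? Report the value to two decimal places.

rpm = 2649.88

set_propeller: D = 1.976 m, P = 1.952 m (p = P/D = 0.987854); state ← (V=0, rpm=0)
set_airspeed(73.08): V ← 73.08 m/s
throttle_to(11212): rpm ← 11212
set_airspeed(89.98): V ← 89.98 m/s
set_airspeed(30.75): V ← 30.75 m/s
adjust_airspeed(-12.97): V ← 30.75 -12.97 = 17.78 m/s
adjust_airspeed(+4.91): V ← 17.78 +4.91 = 22.69 m/s
final state: V = 22.69 m/s, rpm = 11212 → n = rpm/60 = 186.866667 rev/s
target J* = 0.26; solve J* = V/(n·D) for n: n = V/(J*·D) = 22.69/(0.26 × 1.976) = 44.164590 rev/s
rpm = 60·n = 2649.875428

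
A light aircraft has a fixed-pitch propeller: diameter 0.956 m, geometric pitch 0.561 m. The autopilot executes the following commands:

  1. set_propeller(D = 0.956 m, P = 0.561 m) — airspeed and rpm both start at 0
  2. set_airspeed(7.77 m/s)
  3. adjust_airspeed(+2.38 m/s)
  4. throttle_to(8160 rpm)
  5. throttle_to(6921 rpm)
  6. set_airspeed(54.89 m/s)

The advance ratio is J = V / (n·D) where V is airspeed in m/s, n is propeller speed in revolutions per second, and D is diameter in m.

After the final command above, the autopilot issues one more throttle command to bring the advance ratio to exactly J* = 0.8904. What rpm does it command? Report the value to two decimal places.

set_propeller: D = 0.956 m, P = 0.561 m (p = P/D = 0.586820); state ← (V=0, rpm=0)
set_airspeed(7.77): V ← 7.77 m/s
adjust_airspeed(+2.38): V ← 7.77 +2.38 = 10.15 m/s
throttle_to(8160): rpm ← 8160
throttle_to(6921): rpm ← 6921
set_airspeed(54.89): V ← 54.89 m/s
final state: V = 54.89 m/s, rpm = 6921 → n = rpm/60 = 115.350000 rev/s
target J* = 0.8904; solve J* = V/(n·D) for n: n = V/(J*·D) = 54.89/(0.8904 × 0.956) = 64.483735 rev/s
rpm = 60·n = 3869.024123

rpm = 3869.02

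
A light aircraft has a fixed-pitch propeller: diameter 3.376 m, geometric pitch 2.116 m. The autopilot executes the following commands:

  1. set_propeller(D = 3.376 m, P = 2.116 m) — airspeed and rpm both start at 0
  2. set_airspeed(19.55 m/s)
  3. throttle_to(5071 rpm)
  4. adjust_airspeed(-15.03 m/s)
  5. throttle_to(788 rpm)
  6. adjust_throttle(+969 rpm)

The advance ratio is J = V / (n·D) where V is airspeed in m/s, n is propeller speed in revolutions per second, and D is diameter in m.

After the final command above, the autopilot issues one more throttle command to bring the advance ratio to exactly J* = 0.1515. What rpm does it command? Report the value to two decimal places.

set_propeller: D = 3.376 m, P = 2.116 m (p = P/D = 0.626777); state ← (V=0, rpm=0)
set_airspeed(19.55): V ← 19.55 m/s
throttle_to(5071): rpm ← 5071
adjust_airspeed(-15.03): V ← 19.55 -15.03 = 4.52 m/s
throttle_to(788): rpm ← 788
adjust_throttle(+969): rpm ← 788 +969 = 1757
final state: V = 4.52 m/s, rpm = 1757 → n = rpm/60 = 29.283333 rev/s
target J* = 0.1515; solve J* = V/(n·D) for n: n = V/(J*·D) = 4.52/(0.1515 × 3.376) = 8.837377 rev/s
rpm = 60·n = 530.242598

rpm = 530.24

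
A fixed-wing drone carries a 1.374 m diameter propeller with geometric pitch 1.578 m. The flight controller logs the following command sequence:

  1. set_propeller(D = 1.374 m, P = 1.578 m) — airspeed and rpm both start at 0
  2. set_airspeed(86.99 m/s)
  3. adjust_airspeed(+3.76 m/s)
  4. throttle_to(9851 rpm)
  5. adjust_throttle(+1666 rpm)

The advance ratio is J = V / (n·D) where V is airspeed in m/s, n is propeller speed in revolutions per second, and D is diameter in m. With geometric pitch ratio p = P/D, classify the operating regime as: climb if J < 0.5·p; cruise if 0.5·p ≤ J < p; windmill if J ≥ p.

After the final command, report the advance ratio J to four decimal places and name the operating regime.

set_propeller: D = 1.374 m, P = 1.578 m (p = P/D = 1.148472); state ← (V=0, rpm=0)
set_airspeed(86.99): V ← 86.99 m/s
adjust_airspeed(+3.76): V ← 86.99 +3.76 = 90.75 m/s
throttle_to(9851): rpm ← 9851
adjust_throttle(+1666): rpm ← 9851 +1666 = 11517
final state: V = 90.75 m/s, rpm = 11517 → n = rpm/60 = 191.950000 rev/s
J = V / (n·D) = 90.75 / (191.950000 × 1.374) = 0.344090
regime bands: climb J<0.5742 | cruise [0.5742, 1.1485) | windmill J≥1.1485
J = 0.3441 → climb

J = 0.3441, regime = climb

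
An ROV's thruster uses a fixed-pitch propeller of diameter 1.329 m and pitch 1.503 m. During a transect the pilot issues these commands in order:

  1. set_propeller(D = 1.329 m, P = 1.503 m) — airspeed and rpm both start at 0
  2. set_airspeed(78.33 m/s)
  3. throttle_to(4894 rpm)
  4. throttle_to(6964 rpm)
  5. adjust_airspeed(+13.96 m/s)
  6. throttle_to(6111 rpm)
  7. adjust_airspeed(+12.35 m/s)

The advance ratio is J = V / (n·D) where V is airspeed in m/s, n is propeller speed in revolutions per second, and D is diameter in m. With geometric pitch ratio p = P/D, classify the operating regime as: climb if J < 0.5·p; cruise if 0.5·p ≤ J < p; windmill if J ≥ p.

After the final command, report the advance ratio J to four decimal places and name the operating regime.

set_propeller: D = 1.329 m, P = 1.503 m (p = P/D = 1.130926); state ← (V=0, rpm=0)
set_airspeed(78.33): V ← 78.33 m/s
throttle_to(4894): rpm ← 4894
throttle_to(6964): rpm ← 6964
adjust_airspeed(+13.96): V ← 78.33 +13.96 = 92.29 m/s
throttle_to(6111): rpm ← 6111
adjust_airspeed(+12.35): V ← 92.29 +12.35 = 104.64 m/s
final state: V = 104.64 m/s, rpm = 6111 → n = rpm/60 = 101.850000 rev/s
J = V / (n·D) = 104.64 / (101.850000 × 1.329) = 0.773057
regime bands: climb J<0.5655 | cruise [0.5655, 1.1309) | windmill J≥1.1309
J = 0.7731 → cruise

J = 0.7731, regime = cruise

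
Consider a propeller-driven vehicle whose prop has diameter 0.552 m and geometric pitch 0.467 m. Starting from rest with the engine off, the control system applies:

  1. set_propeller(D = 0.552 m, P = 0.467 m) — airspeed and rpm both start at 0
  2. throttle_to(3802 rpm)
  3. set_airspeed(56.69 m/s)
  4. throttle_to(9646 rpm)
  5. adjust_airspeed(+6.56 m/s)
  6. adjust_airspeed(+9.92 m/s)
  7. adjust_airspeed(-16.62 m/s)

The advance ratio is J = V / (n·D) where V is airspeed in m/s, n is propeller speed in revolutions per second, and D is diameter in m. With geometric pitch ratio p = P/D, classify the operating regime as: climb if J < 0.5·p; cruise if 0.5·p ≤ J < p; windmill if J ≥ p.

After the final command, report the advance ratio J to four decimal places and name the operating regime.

J = 0.6372, regime = cruise

set_propeller: D = 0.552 m, P = 0.467 m (p = P/D = 0.846014); state ← (V=0, rpm=0)
throttle_to(3802): rpm ← 3802
set_airspeed(56.69): V ← 56.69 m/s
throttle_to(9646): rpm ← 9646
adjust_airspeed(+6.56): V ← 56.69 +6.56 = 63.25 m/s
adjust_airspeed(+9.92): V ← 63.25 +9.92 = 73.17 m/s
adjust_airspeed(-16.62): V ← 73.17 -16.62 = 56.55 m/s
final state: V = 56.55 m/s, rpm = 9646 → n = rpm/60 = 160.766667 rev/s
J = V / (n·D) = 56.55 / (160.766667 × 0.552) = 0.637232
regime bands: climb J<0.4230 | cruise [0.4230, 0.8460) | windmill J≥0.8460
J = 0.6372 → cruise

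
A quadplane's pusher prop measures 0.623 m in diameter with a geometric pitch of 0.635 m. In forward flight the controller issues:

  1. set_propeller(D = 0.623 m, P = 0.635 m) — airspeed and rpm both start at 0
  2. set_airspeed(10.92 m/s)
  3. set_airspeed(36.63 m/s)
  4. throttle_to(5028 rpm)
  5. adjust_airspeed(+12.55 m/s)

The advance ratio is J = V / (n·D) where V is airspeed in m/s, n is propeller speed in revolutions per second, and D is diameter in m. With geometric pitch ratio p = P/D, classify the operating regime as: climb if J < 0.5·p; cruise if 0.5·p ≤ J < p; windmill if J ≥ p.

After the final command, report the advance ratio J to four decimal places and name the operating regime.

J = 0.9420, regime = cruise

set_propeller: D = 0.623 m, P = 0.635 m (p = P/D = 1.019262); state ← (V=0, rpm=0)
set_airspeed(10.92): V ← 10.92 m/s
set_airspeed(36.63): V ← 36.63 m/s
throttle_to(5028): rpm ← 5028
adjust_airspeed(+12.55): V ← 36.63 +12.55 = 49.18 m/s
final state: V = 49.18 m/s, rpm = 5028 → n = rpm/60 = 83.800000 rev/s
J = V / (n·D) = 49.18 / (83.800000 × 0.623) = 0.942012
regime bands: climb J<0.5096 | cruise [0.5096, 1.0193) | windmill J≥1.0193
J = 0.9420 → cruise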